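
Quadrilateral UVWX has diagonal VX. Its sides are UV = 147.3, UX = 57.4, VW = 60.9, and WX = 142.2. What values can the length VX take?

From triangle UVX: |147.3 − 57.4| < VX < 147.3 + 57.4, i.e. 89.9 < VX < 204.7.
From triangle WVX: 81.3 < VX < 203.1.
Both must hold, so VX lies in the intersection.

89.9 < VX < 203.1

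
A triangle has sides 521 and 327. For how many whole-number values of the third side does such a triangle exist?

653

The third side lies in the open interval (194, 848).
Integers from 195 to 847 inclusive: 847 − 195 + 1 = 653.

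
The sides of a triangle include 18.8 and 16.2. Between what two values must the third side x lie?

2.6 < x < 35.0

By the triangle inequality, x must be less than 18.8 + 16.2 = 35.0 and greater than |18.8 − 16.2| = 2.6.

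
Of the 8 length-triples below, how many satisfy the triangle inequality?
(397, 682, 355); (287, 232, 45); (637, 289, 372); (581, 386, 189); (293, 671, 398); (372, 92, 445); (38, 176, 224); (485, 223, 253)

(355,397,682): 355+397 > 682 → valid
(45,232,287): 45+232 ≤ 287 → not valid
(289,372,637): 289+372 > 637 → valid
(189,386,581): 189+386 ≤ 581 → not valid
(293,398,671): 293+398 > 671 → valid
(92,372,445): 92+372 > 445 → valid
(38,176,224): 38+176 ≤ 224 → not valid
(223,253,485): 223+253 ≤ 485 → not valid
4 of the 8 triples form a triangle.

4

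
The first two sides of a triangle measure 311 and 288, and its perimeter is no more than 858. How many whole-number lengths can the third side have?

236

Triangle inequality: 23 < x < 599. Perimeter ≤ 858 gives x ≤ 858 − 311 − 288 = 259.
So 23 < x ≤ 259; integers 24 through 259: 236 values.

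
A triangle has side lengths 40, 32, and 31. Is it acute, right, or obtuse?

Compare the square of the longest side to the sum of squares of the other two: 31² + 32² = 1985 > 1600 = 40².

acute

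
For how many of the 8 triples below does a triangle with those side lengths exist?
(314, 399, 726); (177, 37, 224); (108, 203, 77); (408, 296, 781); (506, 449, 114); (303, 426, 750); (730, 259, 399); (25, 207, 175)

(314,399,726): 314+399 ≤ 726 → not valid
(37,177,224): 37+177 ≤ 224 → not valid
(77,108,203): 77+108 ≤ 203 → not valid
(296,408,781): 296+408 ≤ 781 → not valid
(114,449,506): 114+449 > 506 → valid
(303,426,750): 303+426 ≤ 750 → not valid
(259,399,730): 259+399 ≤ 730 → not valid
(25,175,207): 25+175 ≤ 207 → not valid
1 of the 8 triples forms a triangle.

1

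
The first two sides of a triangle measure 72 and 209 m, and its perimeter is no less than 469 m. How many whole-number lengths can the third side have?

Triangle inequality: 137 < x < 281. Perimeter ≥ 469 gives x ≥ 469 − 72 − 209 = 188.
So 188 ≤ x < 281; integers 188 through 280: 93 values.

93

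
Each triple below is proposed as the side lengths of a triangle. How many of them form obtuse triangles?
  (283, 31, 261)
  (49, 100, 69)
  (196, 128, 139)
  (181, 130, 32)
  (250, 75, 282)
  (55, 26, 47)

5

(283,31,261): 31²+261² = 69082 < 80089 = 283² → obtuse
(49,100,69): 49²+69² = 7162 < 10000 = 100² → obtuse
(196,128,139): 128²+139² = 35705 < 38416 = 196² → obtuse
(181,130,32): 32+130 ≤ 181, not a triangle
(250,75,282): 75²+250² = 68125 < 79524 = 282² → obtuse
(55,26,47): 26²+47² = 2885 < 3025 = 55² → obtuse
5 of the 6 are obtuse.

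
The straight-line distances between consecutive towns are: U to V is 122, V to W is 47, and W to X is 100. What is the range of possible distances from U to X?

The maximum is all hops collinear in one direction: 122 + 47 + 100 = 269.
The longest hop is 122; the others sum to 147. Since 122 ≤ 147, the path can fold back on itself completely, so the minimum distance is 0.

0 ≤ UX ≤ 269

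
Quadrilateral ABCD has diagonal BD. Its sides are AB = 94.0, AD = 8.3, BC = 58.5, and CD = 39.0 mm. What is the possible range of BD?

85.7 < BD < 97.5

From triangle ABD: |94.0 − 8.3| < BD < 94.0 + 8.3, i.e. 85.7 < BD < 102.3.
From triangle CBD: 19.5 < BD < 97.5.
Both must hold, so BD lies in the intersection.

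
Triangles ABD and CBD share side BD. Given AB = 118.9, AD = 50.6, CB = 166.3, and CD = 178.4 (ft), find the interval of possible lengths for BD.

68.3 < BD < 169.5

From triangle ABD: |118.9 − 50.6| < BD < 118.9 + 50.6, i.e. 68.3 < BD < 169.5.
From triangle CBD: 12.1 < BD < 344.7.
Both must hold, so BD lies in the intersection.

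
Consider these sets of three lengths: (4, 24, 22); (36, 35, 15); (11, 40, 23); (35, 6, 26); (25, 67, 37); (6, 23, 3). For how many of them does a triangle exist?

(4,22,24): 4+22 > 24 → valid
(15,35,36): 15+35 > 36 → valid
(11,23,40): 11+23 ≤ 40 → not valid
(6,26,35): 6+26 ≤ 35 → not valid
(25,37,67): 25+37 ≤ 67 → not valid
(3,6,23): 3+6 ≤ 23 → not valid
2 of the 6 triples form a triangle.

2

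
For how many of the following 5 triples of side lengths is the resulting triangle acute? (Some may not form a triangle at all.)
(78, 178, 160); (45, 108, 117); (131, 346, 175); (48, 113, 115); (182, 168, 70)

(78,178,160): 78²+160² = 31684 = 178² → right
(45,108,117): 45²+108² = 13689 = 117² → right
(131,346,175): 131+175 ≤ 346, not a triangle
(48,113,115): 48²+113² = 15073 > 13225 = 115² → acute
(182,168,70): 70²+168² = 33124 = 182² → right
1 of the 5 is acute.

1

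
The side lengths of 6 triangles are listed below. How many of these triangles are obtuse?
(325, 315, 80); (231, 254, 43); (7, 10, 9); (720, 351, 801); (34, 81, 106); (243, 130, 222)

(325,315,80): 80²+315² = 105625 = 325² → right
(231,254,43): 43²+231² = 55210 < 64516 = 254² → obtuse
(7,10,9): 7²+9² = 130 > 100 = 10² → acute
(720,351,801): 351²+720² = 641601 = 801² → right
(34,81,106): 34²+81² = 7717 < 11236 = 106² → obtuse
(243,130,222): 130²+222² = 66184 > 59049 = 243² → acute
2 of the 6 are obtuse.

2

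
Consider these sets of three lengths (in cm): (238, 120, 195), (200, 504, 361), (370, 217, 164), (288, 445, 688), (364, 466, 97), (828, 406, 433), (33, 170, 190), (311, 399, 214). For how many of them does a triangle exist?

(120,195,238): 120+195 > 238 → valid
(200,361,504): 200+361 > 504 → valid
(164,217,370): 164+217 > 370 → valid
(288,445,688): 288+445 > 688 → valid
(97,364,466): 97+364 ≤ 466 → not valid
(406,433,828): 406+433 > 828 → valid
(33,170,190): 33+170 > 190 → valid
(214,311,399): 214+311 > 399 → valid
7 of the 8 triples form a triangle.

7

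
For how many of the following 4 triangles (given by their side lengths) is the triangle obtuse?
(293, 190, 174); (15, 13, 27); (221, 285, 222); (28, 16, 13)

(293,190,174): 174²+190² = 66376 < 85849 = 293² → obtuse
(15,13,27): 13²+15² = 394 < 729 = 27² → obtuse
(221,285,222): 221²+222² = 98125 > 81225 = 285² → acute
(28,16,13): 13²+16² = 425 < 784 = 28² → obtuse
3 of the 4 are obtuse.

3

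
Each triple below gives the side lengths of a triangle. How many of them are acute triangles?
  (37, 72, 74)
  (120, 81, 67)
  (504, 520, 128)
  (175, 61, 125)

1

(37,72,74): 37²+72² = 6553 > 5476 = 74² → acute
(120,81,67): 67²+81² = 11050 < 14400 = 120² → obtuse
(504,520,128): 128²+504² = 270400 = 520² → right
(175,61,125): 61²+125² = 19346 < 30625 = 175² → obtuse
1 of the 4 is acute.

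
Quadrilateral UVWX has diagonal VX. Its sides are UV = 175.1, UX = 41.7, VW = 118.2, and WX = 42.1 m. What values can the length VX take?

133.4 < VX < 160.3

From triangle UVX: |175.1 − 41.7| < VX < 175.1 + 41.7, i.e. 133.4 < VX < 216.8.
From triangle WVX: 76.1 < VX < 160.3.
Both must hold, so VX lies in the intersection.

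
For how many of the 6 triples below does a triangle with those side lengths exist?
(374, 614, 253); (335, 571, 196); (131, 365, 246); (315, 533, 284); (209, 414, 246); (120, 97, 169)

(253,374,614): 253+374 > 614 → valid
(196,335,571): 196+335 ≤ 571 → not valid
(131,246,365): 131+246 > 365 → valid
(284,315,533): 284+315 > 533 → valid
(209,246,414): 209+246 > 414 → valid
(97,120,169): 97+120 > 169 → valid
5 of the 6 triples form a triangle.

5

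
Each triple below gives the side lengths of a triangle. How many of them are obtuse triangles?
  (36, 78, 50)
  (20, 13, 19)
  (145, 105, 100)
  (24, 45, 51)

1

(36,78,50): 36²+50² = 3796 < 6084 = 78² → obtuse
(20,13,19): 13²+19² = 530 > 400 = 20² → acute
(145,105,100): 100²+105² = 21025 = 145² → right
(24,45,51): 24²+45² = 2601 = 51² → right
1 of the 4 is obtuse.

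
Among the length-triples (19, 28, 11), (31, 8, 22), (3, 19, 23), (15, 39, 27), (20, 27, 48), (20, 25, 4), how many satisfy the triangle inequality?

2

(11,19,28): 11+19 > 28 → valid
(8,22,31): 8+22 ≤ 31 → not valid
(3,19,23): 3+19 ≤ 23 → not valid
(15,27,39): 15+27 > 39 → valid
(20,27,48): 20+27 ≤ 48 → not valid
(4,20,25): 4+20 ≤ 25 → not valid
2 of the 6 triples form a triangle.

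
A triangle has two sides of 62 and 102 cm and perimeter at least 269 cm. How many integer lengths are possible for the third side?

Triangle inequality: 40 < x < 164. Perimeter ≥ 269 gives x ≥ 269 − 62 − 102 = 105.
So 105 ≤ x < 164; integers 105 through 163: 59 values.

59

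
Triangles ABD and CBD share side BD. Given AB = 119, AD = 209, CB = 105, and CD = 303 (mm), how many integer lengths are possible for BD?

From triangle ABD: 90 < BD < 328.
From triangle CBD: 198 < BD < 408.
Intersection: 198 < BD < 328, so integers 199 through 327: 129 values.

129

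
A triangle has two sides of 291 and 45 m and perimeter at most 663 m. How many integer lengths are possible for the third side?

81

Triangle inequality: 246 < x < 336. Perimeter ≤ 663 gives x ≤ 663 − 291 − 45 = 327.
So 246 < x ≤ 327; integers 247 through 327: 81 values.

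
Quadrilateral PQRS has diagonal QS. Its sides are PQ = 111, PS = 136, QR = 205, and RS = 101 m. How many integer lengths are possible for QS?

142

From triangle PQS: 25 < QS < 247.
From triangle RQS: 104 < QS < 306.
Intersection: 104 < QS < 247, so integers 105 through 246: 142 values.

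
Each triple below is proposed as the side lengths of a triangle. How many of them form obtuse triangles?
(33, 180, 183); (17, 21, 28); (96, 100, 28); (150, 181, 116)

1

(33,180,183): 33²+180² = 33489 = 183² → right
(17,21,28): 17²+21² = 730 < 784 = 28² → obtuse
(96,100,28): 28²+96² = 10000 = 100² → right
(150,181,116): 116²+150² = 35956 > 32761 = 181² → acute
1 of the 4 is obtuse.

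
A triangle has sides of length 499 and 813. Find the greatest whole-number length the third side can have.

The third side must be strictly less than 499 + 813 = 1312.
The largest integer below 1312 is 1311.

1311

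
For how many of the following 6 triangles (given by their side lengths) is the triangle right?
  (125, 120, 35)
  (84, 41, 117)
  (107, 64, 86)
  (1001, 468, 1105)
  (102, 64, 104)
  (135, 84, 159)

3

(125,120,35): 35²+120² = 15625 = 125² → right
(84,41,117): 41²+84² = 8737 < 13689 = 117² → obtuse
(107,64,86): 64²+86² = 11492 > 11449 = 107² → acute
(1001,468,1105): 468²+1001² = 1221025 = 1105² → right
(102,64,104): 64²+102² = 14500 > 10816 = 104² → acute
(135,84,159): 84²+135² = 25281 = 159² → right
3 of the 6 are right.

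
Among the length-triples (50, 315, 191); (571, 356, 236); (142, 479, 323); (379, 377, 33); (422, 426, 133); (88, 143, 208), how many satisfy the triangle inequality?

4

(50,191,315): 50+191 ≤ 315 → not valid
(236,356,571): 236+356 > 571 → valid
(142,323,479): 142+323 ≤ 479 → not valid
(33,377,379): 33+377 > 379 → valid
(133,422,426): 133+422 > 426 → valid
(88,143,208): 88+143 > 208 → valid
4 of the 6 triples form a triangle.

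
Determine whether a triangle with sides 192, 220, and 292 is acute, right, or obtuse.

Compare the square of the longest side to the sum of squares of the other two: 192² + 220² = 85264 = 292².

right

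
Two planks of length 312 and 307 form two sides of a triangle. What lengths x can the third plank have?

By the triangle inequality, x must be less than 312 + 307 = 619 and greater than |312 − 307| = 5.

5 < x < 619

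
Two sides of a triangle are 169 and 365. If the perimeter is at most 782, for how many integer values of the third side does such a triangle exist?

52

Triangle inequality: 196 < x < 534. Perimeter ≤ 782 gives x ≤ 782 − 169 − 365 = 248.
So 196 < x ≤ 248; integers 197 through 248: 52 values.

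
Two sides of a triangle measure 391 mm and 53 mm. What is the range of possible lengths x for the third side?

338 < x < 444

By the triangle inequality, x must be less than 391 + 53 = 444 and greater than |391 − 53| = 338.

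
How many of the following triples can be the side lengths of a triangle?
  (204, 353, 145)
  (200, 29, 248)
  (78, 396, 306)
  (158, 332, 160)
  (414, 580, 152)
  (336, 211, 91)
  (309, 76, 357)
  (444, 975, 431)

1

(145,204,353): 145+204 ≤ 353 → not valid
(29,200,248): 29+200 ≤ 248 → not valid
(78,306,396): 78+306 ≤ 396 → not valid
(158,160,332): 158+160 ≤ 332 → not valid
(152,414,580): 152+414 ≤ 580 → not valid
(91,211,336): 91+211 ≤ 336 → not valid
(76,309,357): 76+309 > 357 → valid
(431,444,975): 431+444 ≤ 975 → not valid
1 of the 8 triples forms a triangle.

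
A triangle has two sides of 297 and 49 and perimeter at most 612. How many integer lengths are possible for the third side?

18

Triangle inequality: 248 < x < 346. Perimeter ≤ 612 gives x ≤ 612 − 297 − 49 = 266.
So 248 < x ≤ 266; integers 249 through 266: 18 values.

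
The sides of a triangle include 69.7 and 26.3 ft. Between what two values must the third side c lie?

43.4 < c < 96.0

By the triangle inequality, c must be less than 69.7 + 26.3 = 96.0 and greater than |69.7 − 26.3| = 43.4.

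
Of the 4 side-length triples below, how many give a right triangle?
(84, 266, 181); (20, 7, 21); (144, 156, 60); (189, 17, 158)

1

(84,266,181): 84+181 ≤ 266, not a triangle
(20,7,21): 7²+20² = 449 > 441 = 21² → acute
(144,156,60): 60²+144² = 24336 = 156² → right
(189,17,158): 17+158 ≤ 189, not a triangle
1 of the 4 is right.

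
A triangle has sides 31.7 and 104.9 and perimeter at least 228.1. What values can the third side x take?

91.5 ≤ x < 136.6

Triangle inequality alone gives 73.2 < x < 136.6.
The perimeter condition gives x ≥ 228.1 − 31.7 − 104.9 = 91.5.
Intersecting the two: 91.5 ≤ x < 136.6.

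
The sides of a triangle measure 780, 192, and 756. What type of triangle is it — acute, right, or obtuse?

Compare the square of the longest side to the sum of squares of the other two: 192² + 756² = 608400 = 780².

right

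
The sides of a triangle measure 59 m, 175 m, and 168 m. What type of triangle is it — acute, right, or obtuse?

acute

Compare the square of the longest side to the sum of squares of the other two: 59² + 168² = 31705 > 30625 = 175².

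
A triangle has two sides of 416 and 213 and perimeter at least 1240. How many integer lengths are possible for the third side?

Triangle inequality: 203 < x < 629. Perimeter ≥ 1240 gives x ≥ 1240 − 416 − 213 = 611.
So 611 ≤ x < 629; integers 611 through 628: 18 values.

18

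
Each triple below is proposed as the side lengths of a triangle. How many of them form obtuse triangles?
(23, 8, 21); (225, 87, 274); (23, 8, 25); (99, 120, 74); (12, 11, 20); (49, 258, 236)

5

(23,8,21): 8²+21² = 505 < 529 = 23² → obtuse
(225,87,274): 87²+225² = 58194 < 75076 = 274² → obtuse
(23,8,25): 8²+23² = 593 < 625 = 25² → obtuse
(99,120,74): 74²+99² = 15277 > 14400 = 120² → acute
(12,11,20): 11²+12² = 265 < 400 = 20² → obtuse
(49,258,236): 49²+236² = 58097 < 66564 = 258² → obtuse
5 of the 6 are obtuse.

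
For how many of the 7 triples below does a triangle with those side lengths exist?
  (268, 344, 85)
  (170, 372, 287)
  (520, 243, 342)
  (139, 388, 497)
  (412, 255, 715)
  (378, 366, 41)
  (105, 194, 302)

(85,268,344): 85+268 > 344 → valid
(170,287,372): 170+287 > 372 → valid
(243,342,520): 243+342 > 520 → valid
(139,388,497): 139+388 > 497 → valid
(255,412,715): 255+412 ≤ 715 → not valid
(41,366,378): 41+366 > 378 → valid
(105,194,302): 105+194 ≤ 302 → not valid
5 of the 7 triples form a triangle.

5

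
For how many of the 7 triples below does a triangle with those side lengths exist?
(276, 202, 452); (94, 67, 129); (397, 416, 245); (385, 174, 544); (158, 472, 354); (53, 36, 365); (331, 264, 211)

6

(202,276,452): 202+276 > 452 → valid
(67,94,129): 67+94 > 129 → valid
(245,397,416): 245+397 > 416 → valid
(174,385,544): 174+385 > 544 → valid
(158,354,472): 158+354 > 472 → valid
(36,53,365): 36+53 ≤ 365 → not valid
(211,264,331): 211+264 > 331 → valid
6 of the 7 triples form a triangle.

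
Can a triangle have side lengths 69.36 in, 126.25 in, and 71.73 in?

Yes

The longest side is 126.25, and the other two sum to 141.09.
Since 141.09 > 126.25, the triangle inequality holds.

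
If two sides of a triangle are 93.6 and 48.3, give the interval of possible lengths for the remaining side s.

By the triangle inequality, s must be less than 93.6 + 48.3 = 141.9 and greater than |93.6 − 48.3| = 45.3.

45.3 < s < 141.9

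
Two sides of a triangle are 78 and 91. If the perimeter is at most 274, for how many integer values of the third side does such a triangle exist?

Triangle inequality: 13 < x < 169. Perimeter ≤ 274 gives x ≤ 274 − 78 − 91 = 105.
So 13 < x ≤ 105; integers 14 through 105: 92 values.

92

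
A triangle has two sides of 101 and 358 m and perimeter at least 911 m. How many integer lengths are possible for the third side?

7

Triangle inequality: 257 < x < 459. Perimeter ≥ 911 gives x ≥ 911 − 101 − 358 = 452.
So 452 ≤ x < 459; integers 452 through 458: 7 values.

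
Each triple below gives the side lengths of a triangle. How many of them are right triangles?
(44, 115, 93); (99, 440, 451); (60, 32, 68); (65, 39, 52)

(44,115,93): 44²+93² = 10585 < 13225 = 115² → obtuse
(99,440,451): 99²+440² = 203401 = 451² → right
(60,32,68): 32²+60² = 4624 = 68² → right
(65,39,52): 39²+52² = 4225 = 65² → right
3 of the 4 are right.

3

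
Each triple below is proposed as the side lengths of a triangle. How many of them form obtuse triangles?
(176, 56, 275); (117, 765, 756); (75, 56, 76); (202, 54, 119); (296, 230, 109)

(176,56,275): 56+176 ≤ 275, not a triangle
(117,765,756): 117²+756² = 585225 = 765² → right
(75,56,76): 56²+75² = 8761 > 5776 = 76² → acute
(202,54,119): 54+119 ≤ 202, not a triangle
(296,230,109): 109²+230² = 64781 < 87616 = 296² → obtuse
1 of the 5 is obtuse.

1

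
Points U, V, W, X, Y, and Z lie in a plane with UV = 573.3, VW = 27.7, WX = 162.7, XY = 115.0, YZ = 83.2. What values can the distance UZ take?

The maximum is all hops collinear in one direction: 573.3 + 27.7 + 162.7 + 115.0 + 83.2 = 961.9.
The longest hop is 573.3; the others sum to 388.6. Folding the others back against it leaves at least 573.3 − 388.6 = 184.7.

184.7 ≤ UZ ≤ 961.9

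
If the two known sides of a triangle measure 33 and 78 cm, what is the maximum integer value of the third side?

110

The third side must be strictly less than 33 + 78 = 111.
The largest integer below 111 is 110.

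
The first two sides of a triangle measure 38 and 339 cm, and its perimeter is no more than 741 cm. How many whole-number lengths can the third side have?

63

Triangle inequality: 301 < x < 377. Perimeter ≤ 741 gives x ≤ 741 − 38 − 339 = 364.
So 301 < x ≤ 364; integers 302 through 364: 63 values.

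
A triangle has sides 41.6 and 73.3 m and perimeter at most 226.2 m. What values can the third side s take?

Triangle inequality alone gives 31.7 < s < 114.9.
The perimeter condition gives s ≤ 226.2 − 41.6 − 73.3 = 111.3.
Intersecting the two: 31.7 < s ≤ 111.3.

31.7 < s ≤ 111.3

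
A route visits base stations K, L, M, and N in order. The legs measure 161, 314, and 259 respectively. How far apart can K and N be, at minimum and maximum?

The maximum is all hops collinear in one direction: 161 + 314 + 259 = 734.
The longest hop is 314; the others sum to 420. Since 314 ≤ 420, the path can fold back on itself completely, so the minimum distance is 0.

0 ≤ KN ≤ 734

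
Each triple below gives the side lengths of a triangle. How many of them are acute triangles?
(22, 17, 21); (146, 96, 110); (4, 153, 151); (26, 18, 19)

2

(22,17,21): 17²+21² = 730 > 484 = 22² → acute
(146,96,110): 96²+110² = 21316 = 146² → right
(4,153,151): 4²+151² = 22817 < 23409 = 153² → obtuse
(26,18,19): 18²+19² = 685 > 676 = 26² → acute
2 of the 4 are acute.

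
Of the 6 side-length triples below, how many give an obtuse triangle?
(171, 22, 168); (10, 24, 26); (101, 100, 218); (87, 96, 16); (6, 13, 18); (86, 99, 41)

(171,22,168): 22²+168² = 28708 < 29241 = 171² → obtuse
(10,24,26): 10²+24² = 676 = 26² → right
(101,100,218): 100+101 ≤ 218, not a triangle
(87,96,16): 16²+87² = 7825 < 9216 = 96² → obtuse
(6,13,18): 6²+13² = 205 < 324 = 18² → obtuse
(86,99,41): 41²+86² = 9077 < 9801 = 99² → obtuse
4 of the 6 are obtuse.

4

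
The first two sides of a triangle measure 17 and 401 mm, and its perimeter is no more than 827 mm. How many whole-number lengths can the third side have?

Triangle inequality: 384 < x < 418. Perimeter ≤ 827 gives x ≤ 827 − 17 − 401 = 409.
So 384 < x ≤ 409; integers 385 through 409: 25 values.

25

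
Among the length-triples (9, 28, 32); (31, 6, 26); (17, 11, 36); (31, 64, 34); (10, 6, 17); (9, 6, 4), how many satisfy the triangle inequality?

4

(9,28,32): 9+28 > 32 → valid
(6,26,31): 6+26 > 31 → valid
(11,17,36): 11+17 ≤ 36 → not valid
(31,34,64): 31+34 > 64 → valid
(6,10,17): 6+10 ≤ 17 → not valid
(4,6,9): 4+6 > 9 → valid
4 of the 6 triples form a triangle.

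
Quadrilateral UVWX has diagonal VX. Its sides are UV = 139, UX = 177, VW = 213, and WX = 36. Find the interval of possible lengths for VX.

From triangle UVX: |139 − 177| < VX < 139 + 177, i.e. 38 < VX < 316.
From triangle WVX: 177 < VX < 249.
Both must hold, so VX lies in the intersection.

177 < VX < 249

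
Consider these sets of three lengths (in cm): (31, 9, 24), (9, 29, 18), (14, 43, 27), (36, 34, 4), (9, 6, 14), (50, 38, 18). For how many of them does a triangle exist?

(9,24,31): 9+24 > 31 → valid
(9,18,29): 9+18 ≤ 29 → not valid
(14,27,43): 14+27 ≤ 43 → not valid
(4,34,36): 4+34 > 36 → valid
(6,9,14): 6+9 > 14 → valid
(18,38,50): 18+38 > 50 → valid
4 of the 6 triples form a triangle.

4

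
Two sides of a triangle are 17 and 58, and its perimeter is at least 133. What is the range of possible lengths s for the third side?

58 ≤ s < 75

Triangle inequality alone gives 41 < s < 75.
The perimeter condition gives s ≥ 133 − 17 − 58 = 58.
Intersecting the two: 58 ≤ s < 75.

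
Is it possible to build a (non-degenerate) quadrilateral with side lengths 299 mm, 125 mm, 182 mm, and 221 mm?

A quadrilateral exists iff every side is shorter than the sum of the others — equivalently, the longest side is less than the sum of the rest.
Longest side 299 < 528 (sum of the remaining 3), so yes.

Yes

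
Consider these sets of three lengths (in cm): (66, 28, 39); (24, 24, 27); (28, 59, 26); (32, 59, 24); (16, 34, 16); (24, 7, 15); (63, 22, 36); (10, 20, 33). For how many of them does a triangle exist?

2

(28,39,66): 28+39 > 66 → valid
(24,24,27): 24+24 > 27 → valid
(26,28,59): 26+28 ≤ 59 → not valid
(24,32,59): 24+32 ≤ 59 → not valid
(16,16,34): 16+16 ≤ 34 → not valid
(7,15,24): 7+15 ≤ 24 → not valid
(22,36,63): 22+36 ≤ 63 → not valid
(10,20,33): 10+20 ≤ 33 → not valid
2 of the 8 triples form a triangle.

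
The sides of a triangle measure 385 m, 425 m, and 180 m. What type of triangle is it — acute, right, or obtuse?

right

Compare the square of the longest side to the sum of squares of the other two: 180² + 385² = 180625 = 425².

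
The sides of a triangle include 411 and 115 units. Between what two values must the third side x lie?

By the triangle inequality, x must be less than 411 + 115 = 526 and greater than |411 − 115| = 296.

296 < x < 526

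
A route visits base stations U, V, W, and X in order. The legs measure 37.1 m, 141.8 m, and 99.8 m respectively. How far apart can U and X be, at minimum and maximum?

4.9 ≤ UX ≤ 278.7 m

The maximum is all hops collinear in one direction: 37.1 + 141.8 + 99.8 = 278.7.
The longest hop is 141.8; the others sum to 136.9. Folding the others back against it leaves at least 141.8 − 136.9 = 4.9.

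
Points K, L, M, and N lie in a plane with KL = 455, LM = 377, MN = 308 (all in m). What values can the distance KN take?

The maximum is all hops collinear in one direction: 455 + 377 + 308 = 1140.
The longest hop is 455; the others sum to 685. Since 455 ≤ 685, the path can fold back on itself completely, so the minimum distance is 0.

0 ≤ KN ≤ 1140 m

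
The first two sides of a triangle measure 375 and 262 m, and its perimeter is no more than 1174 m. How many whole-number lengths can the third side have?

Triangle inequality: 113 < x < 637. Perimeter ≤ 1174 gives x ≤ 1174 − 375 − 262 = 537.
So 113 < x ≤ 537; integers 114 through 537: 424 values.

424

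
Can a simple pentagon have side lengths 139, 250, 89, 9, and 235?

A pentagon exists iff every side is shorter than the sum of the others — equivalently, the longest side is less than the sum of the rest.
Longest side 250 < 472 (sum of the remaining 4), so yes.

Yes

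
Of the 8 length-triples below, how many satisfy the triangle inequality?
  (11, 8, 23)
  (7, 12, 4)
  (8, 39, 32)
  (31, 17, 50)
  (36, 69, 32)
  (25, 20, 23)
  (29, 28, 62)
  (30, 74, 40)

2

(8,11,23): 8+11 ≤ 23 → not valid
(4,7,12): 4+7 ≤ 12 → not valid
(8,32,39): 8+32 > 39 → valid
(17,31,50): 17+31 ≤ 50 → not valid
(32,36,69): 32+36 ≤ 69 → not valid
(20,23,25): 20+23 > 25 → valid
(28,29,62): 28+29 ≤ 62 → not valid
(30,40,74): 30+40 ≤ 74 → not valid
2 of the 8 triples form a triangle.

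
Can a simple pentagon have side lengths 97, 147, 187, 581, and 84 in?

For a pentagon, each side must be shorter than the sum of the others.
Here the longest side is 581, but the remaining 4 sides sum to only 515.

No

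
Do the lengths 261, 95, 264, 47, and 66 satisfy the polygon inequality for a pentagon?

Yes

A pentagon exists iff every side is shorter than the sum of the others — equivalently, the longest side is less than the sum of the rest.
Longest side 264 < 469 (sum of the remaining 4), so yes.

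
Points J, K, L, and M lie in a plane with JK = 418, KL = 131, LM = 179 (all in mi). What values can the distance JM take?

108 ≤ JM ≤ 728 mi

The maximum is all hops collinear in one direction: 418 + 131 + 179 = 728.
The longest hop is 418; the others sum to 310. Folding the others back against it leaves at least 418 − 310 = 108.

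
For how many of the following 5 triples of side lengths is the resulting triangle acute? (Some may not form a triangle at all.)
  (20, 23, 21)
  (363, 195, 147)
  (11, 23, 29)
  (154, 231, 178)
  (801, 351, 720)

(20,23,21): 20²+21² = 841 > 529 = 23² → acute
(363,195,147): 147+195 ≤ 363, not a triangle
(11,23,29): 11²+23² = 650 < 841 = 29² → obtuse
(154,231,178): 154²+178² = 55400 > 53361 = 231² → acute
(801,351,720): 351²+720² = 641601 = 801² → right
2 of the 5 are acute.

2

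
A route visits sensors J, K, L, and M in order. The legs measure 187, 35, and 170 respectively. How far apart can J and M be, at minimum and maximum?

The maximum is all hops collinear in one direction: 187 + 35 + 170 = 392.
The longest hop is 187; the others sum to 205. Since 187 ≤ 205, the path can fold back on itself completely, so the minimum distance is 0.

0 ≤ JM ≤ 392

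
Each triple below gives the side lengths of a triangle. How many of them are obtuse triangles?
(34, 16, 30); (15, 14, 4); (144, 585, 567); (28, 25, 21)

(34,16,30): 16²+30² = 1156 = 34² → right
(15,14,4): 4²+14² = 212 < 225 = 15² → obtuse
(144,585,567): 144²+567² = 342225 = 585² → right
(28,25,21): 21²+25² = 1066 > 784 = 28² → acute
1 of the 4 is obtuse.

1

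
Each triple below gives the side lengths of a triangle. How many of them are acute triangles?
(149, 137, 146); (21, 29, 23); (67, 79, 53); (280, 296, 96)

(149,137,146): 137²+146² = 40085 > 22201 = 149² → acute
(21,29,23): 21²+23² = 970 > 841 = 29² → acute
(67,79,53): 53²+67² = 7298 > 6241 = 79² → acute
(280,296,96): 96²+280² = 87616 = 296² → right
3 of the 4 are acute.

3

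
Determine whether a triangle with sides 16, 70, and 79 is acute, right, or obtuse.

obtuse

Compare the square of the longest side to the sum of squares of the other two: 16² + 70² = 5156 < 6241 = 79².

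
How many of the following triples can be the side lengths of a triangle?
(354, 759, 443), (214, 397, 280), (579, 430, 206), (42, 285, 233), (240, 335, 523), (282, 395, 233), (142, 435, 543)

6

(354,443,759): 354+443 > 759 → valid
(214,280,397): 214+280 > 397 → valid
(206,430,579): 206+430 > 579 → valid
(42,233,285): 42+233 ≤ 285 → not valid
(240,335,523): 240+335 > 523 → valid
(233,282,395): 233+282 > 395 → valid
(142,435,543): 142+435 > 543 → valid
6 of the 7 triples form a triangle.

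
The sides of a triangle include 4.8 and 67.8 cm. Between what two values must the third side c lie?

By the triangle inequality, c must be less than 4.8 + 67.8 = 72.6 and greater than |4.8 − 67.8| = 63.0.

63.0 < c < 72.6 (cm)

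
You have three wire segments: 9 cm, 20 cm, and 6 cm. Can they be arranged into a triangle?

No

The longest side is 20, but the other two sum to only 15.
15 < 20, so the triangle inequality fails.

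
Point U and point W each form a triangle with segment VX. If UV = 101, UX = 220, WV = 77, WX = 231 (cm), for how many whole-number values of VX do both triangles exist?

153

From triangle UVX: 119 < VX < 321.
From triangle WVX: 154 < VX < 308.
Intersection: 154 < VX < 308, so integers 155 through 307: 153 values.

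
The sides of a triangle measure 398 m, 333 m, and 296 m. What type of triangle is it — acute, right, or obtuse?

Compare the square of the longest side to the sum of squares of the other two: 296² + 333² = 198505 > 158404 = 398².

acute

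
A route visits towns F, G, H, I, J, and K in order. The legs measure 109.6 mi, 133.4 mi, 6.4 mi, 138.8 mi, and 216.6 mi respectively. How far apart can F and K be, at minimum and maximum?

The maximum is all hops collinear in one direction: 109.6 + 133.4 + 6.4 + 138.8 + 216.6 = 604.8.
The longest hop is 216.6; the others sum to 388.2. Since 216.6 ≤ 388.2, the path can fold back on itself completely, so the minimum distance is 0.

0 ≤ FK ≤ 604.8 mi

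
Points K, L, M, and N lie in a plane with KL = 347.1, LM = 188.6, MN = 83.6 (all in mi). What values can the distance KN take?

The maximum is all hops collinear in one direction: 347.1 + 188.6 + 83.6 = 619.3.
The longest hop is 347.1; the others sum to 272.2. Folding the others back against it leaves at least 347.1 − 272.2 = 74.9.

74.9 ≤ KN ≤ 619.3 mi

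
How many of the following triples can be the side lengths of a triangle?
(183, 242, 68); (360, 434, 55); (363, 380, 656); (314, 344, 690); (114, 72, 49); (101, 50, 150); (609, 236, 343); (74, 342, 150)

(68,183,242): 68+183 > 242 → valid
(55,360,434): 55+360 ≤ 434 → not valid
(363,380,656): 363+380 > 656 → valid
(314,344,690): 314+344 ≤ 690 → not valid
(49,72,114): 49+72 > 114 → valid
(50,101,150): 50+101 > 150 → valid
(236,343,609): 236+343 ≤ 609 → not valid
(74,150,342): 74+150 ≤ 342 → not valid
4 of the 8 triples form a triangle.

4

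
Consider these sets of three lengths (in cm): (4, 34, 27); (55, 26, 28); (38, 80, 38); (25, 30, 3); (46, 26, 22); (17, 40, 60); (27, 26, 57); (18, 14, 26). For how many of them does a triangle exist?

(4,27,34): 4+27 ≤ 34 → not valid
(26,28,55): 26+28 ≤ 55 → not valid
(38,38,80): 38+38 ≤ 80 → not valid
(3,25,30): 3+25 ≤ 30 → not valid
(22,26,46): 22+26 > 46 → valid
(17,40,60): 17+40 ≤ 60 → not valid
(26,27,57): 26+27 ≤ 57 → not valid
(14,18,26): 14+18 > 26 → valid
2 of the 8 triples form a triangle.

2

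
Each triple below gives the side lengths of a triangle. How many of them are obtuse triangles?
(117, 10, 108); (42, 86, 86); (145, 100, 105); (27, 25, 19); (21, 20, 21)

1

(117,10,108): 10²+108² = 11764 < 13689 = 117² → obtuse
(42,86,86): 42²+86² = 9160 > 7396 = 86² → acute
(145,100,105): 100²+105² = 21025 = 145² → right
(27,25,19): 19²+25² = 986 > 729 = 27² → acute
(21,20,21): 20²+21² = 841 > 441 = 21² → acute
1 of the 5 is obtuse.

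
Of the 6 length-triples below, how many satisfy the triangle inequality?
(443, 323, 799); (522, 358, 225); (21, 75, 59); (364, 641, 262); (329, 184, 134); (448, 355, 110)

3

(323,443,799): 323+443 ≤ 799 → not valid
(225,358,522): 225+358 > 522 → valid
(21,59,75): 21+59 > 75 → valid
(262,364,641): 262+364 ≤ 641 → not valid
(134,184,329): 134+184 ≤ 329 → not valid
(110,355,448): 110+355 > 448 → valid
3 of the 6 triples form a triangle.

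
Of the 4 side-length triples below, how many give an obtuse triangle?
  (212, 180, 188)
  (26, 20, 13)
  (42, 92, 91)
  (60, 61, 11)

1

(212,180,188): 180²+188² = 67744 > 44944 = 212² → acute
(26,20,13): 13²+20² = 569 < 676 = 26² → obtuse
(42,92,91): 42²+91² = 10045 > 8464 = 92² → acute
(60,61,11): 11²+60² = 3721 = 61² → right
1 of the 4 is obtuse.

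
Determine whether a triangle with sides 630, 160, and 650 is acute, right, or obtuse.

right

Compare the square of the longest side to the sum of squares of the other two: 160² + 630² = 422500 = 650².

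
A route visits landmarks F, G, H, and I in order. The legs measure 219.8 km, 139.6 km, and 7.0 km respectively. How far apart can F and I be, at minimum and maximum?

The maximum is all hops collinear in one direction: 219.8 + 139.6 + 7.0 = 366.4.
The longest hop is 219.8; the others sum to 146.6. Folding the others back against it leaves at least 219.8 − 146.6 = 73.2.

73.2 ≤ FI ≤ 366.4 km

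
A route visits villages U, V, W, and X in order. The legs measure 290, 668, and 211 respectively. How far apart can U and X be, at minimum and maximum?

The maximum is all hops collinear in one direction: 290 + 668 + 211 = 1169.
The longest hop is 668; the others sum to 501. Folding the others back against it leaves at least 668 − 501 = 167.

167 ≤ UX ≤ 1169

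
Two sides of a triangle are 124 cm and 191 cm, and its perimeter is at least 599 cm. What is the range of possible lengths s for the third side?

284 ≤ s < 315

Triangle inequality alone gives 67 < s < 315.
The perimeter condition gives s ≥ 599 − 124 − 191 = 284.
Intersecting the two: 284 ≤ s < 315.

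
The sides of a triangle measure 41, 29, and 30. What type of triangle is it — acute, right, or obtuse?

acute

Compare the square of the longest side to the sum of squares of the other two: 29² + 30² = 1741 > 1681 = 41².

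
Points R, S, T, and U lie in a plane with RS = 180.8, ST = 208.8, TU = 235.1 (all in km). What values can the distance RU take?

0 ≤ RU ≤ 624.7 km

The maximum is all hops collinear in one direction: 180.8 + 208.8 + 235.1 = 624.7.
The longest hop is 235.1; the others sum to 389.6. Since 235.1 ≤ 389.6, the path can fold back on itself completely, so the minimum distance is 0.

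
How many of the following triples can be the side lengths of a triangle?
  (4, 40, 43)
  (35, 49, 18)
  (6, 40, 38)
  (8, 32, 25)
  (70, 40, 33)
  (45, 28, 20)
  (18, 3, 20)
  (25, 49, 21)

(4,40,43): 4+40 > 43 → valid
(18,35,49): 18+35 > 49 → valid
(6,38,40): 6+38 > 40 → valid
(8,25,32): 8+25 > 32 → valid
(33,40,70): 33+40 > 70 → valid
(20,28,45): 20+28 > 45 → valid
(3,18,20): 3+18 > 20 → valid
(21,25,49): 21+25 ≤ 49 → not valid
7 of the 8 triples form a triangle.

7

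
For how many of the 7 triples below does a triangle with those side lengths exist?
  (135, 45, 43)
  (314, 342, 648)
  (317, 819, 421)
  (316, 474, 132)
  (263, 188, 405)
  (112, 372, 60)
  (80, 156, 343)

2

(43,45,135): 43+45 ≤ 135 → not valid
(314,342,648): 314+342 > 648 → valid
(317,421,819): 317+421 ≤ 819 → not valid
(132,316,474): 132+316 ≤ 474 → not valid
(188,263,405): 188+263 > 405 → valid
(60,112,372): 60+112 ≤ 372 → not valid
(80,156,343): 80+156 ≤ 343 → not valid
2 of the 7 triples form a triangle.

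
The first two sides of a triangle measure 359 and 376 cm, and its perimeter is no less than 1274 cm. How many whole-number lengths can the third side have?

Triangle inequality: 17 < x < 735. Perimeter ≥ 1274 gives x ≥ 1274 − 359 − 376 = 539.
So 539 ≤ x < 735; integers 539 through 734: 196 values.

196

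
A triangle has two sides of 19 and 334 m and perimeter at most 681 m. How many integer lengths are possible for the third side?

Triangle inequality: 315 < x < 353. Perimeter ≤ 681 gives x ≤ 681 − 19 − 334 = 328.
So 315 < x ≤ 328; integers 316 through 328: 13 values.

13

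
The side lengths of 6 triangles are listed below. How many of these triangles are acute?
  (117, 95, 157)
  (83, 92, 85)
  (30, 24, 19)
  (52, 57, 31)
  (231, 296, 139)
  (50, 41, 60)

(117,95,157): 95²+117² = 22714 < 24649 = 157² → obtuse
(83,92,85): 83²+85² = 14114 > 8464 = 92² → acute
(30,24,19): 19²+24² = 937 > 900 = 30² → acute
(52,57,31): 31²+52² = 3665 > 3249 = 57² → acute
(231,296,139): 139²+231² = 72682 < 87616 = 296² → obtuse
(50,41,60): 41²+50² = 4181 > 3600 = 60² → acute
4 of the 6 are acute.

4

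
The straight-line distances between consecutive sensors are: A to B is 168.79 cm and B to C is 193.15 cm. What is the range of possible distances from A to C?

By the triangle inequality, |168.79 − 193.15| ≤ AC ≤ 168.79 + 193.15.

24.36 ≤ AC ≤ 361.94 cm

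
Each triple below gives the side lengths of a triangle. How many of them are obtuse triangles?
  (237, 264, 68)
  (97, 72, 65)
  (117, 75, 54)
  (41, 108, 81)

3

(237,264,68): 68²+237² = 60793 < 69696 = 264² → obtuse
(97,72,65): 65²+72² = 9409 = 97² → right
(117,75,54): 54²+75² = 8541 < 13689 = 117² → obtuse
(41,108,81): 41²+81² = 8242 < 11664 = 108² → obtuse
3 of the 4 are obtuse.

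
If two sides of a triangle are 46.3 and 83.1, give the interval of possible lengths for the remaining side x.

By the triangle inequality, x must be less than 46.3 + 83.1 = 129.4 and greater than |46.3 − 83.1| = 36.8.

36.8 < x < 129.4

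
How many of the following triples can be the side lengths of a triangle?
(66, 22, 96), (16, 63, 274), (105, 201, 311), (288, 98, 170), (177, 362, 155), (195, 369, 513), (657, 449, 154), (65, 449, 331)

1

(22,66,96): 22+66 ≤ 96 → not valid
(16,63,274): 16+63 ≤ 274 → not valid
(105,201,311): 105+201 ≤ 311 → not valid
(98,170,288): 98+170 ≤ 288 → not valid
(155,177,362): 155+177 ≤ 362 → not valid
(195,369,513): 195+369 > 513 → valid
(154,449,657): 154+449 ≤ 657 → not valid
(65,331,449): 65+331 ≤ 449 → not valid
1 of the 8 triples forms a triangle.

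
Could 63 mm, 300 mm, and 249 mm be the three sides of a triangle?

The longest side is 300, and the other two sum to 312.
Since 312 > 300, the triangle inequality holds.

Yes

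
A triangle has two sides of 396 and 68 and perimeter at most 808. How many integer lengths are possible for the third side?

16

Triangle inequality: 328 < x < 464. Perimeter ≤ 808 gives x ≤ 808 − 396 − 68 = 344.
So 328 < x ≤ 344; integers 329 through 344: 16 values.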